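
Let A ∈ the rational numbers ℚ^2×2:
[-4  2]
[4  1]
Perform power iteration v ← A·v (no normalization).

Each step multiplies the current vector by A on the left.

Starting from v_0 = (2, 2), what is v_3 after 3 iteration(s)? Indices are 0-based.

v_3 = (-156, 138)

v_0 = (2, 2).
v_1 = A·v_0 = (-4, 10).
v_2 = A·v_1 = (36, -6).
v_3 = A·v_2 = (-156, 138).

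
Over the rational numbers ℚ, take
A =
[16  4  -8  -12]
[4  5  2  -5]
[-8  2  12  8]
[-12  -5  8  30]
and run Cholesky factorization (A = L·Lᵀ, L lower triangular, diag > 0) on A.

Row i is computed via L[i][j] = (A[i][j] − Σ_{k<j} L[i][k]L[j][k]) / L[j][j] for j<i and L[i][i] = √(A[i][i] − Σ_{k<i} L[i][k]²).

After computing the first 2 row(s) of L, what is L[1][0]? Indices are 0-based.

L[1][0] = 1

Step 1: L[0][0] = √(16) = 4.
  L[1][0] = (4) / L[0][0] = 1.
Step 2: L[1][1] = √(4) = 2.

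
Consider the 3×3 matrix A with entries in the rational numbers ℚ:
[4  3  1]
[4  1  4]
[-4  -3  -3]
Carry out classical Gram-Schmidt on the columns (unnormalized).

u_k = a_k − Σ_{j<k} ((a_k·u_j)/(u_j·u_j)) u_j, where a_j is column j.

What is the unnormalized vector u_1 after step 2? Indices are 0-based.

u_1 = (2/3, -4/3, -2/3)

Step 1: u_0 = a_0 = (4, 4, -4).
Step 2: u_1 = a_1 − (7/12)·u_0 = (2/3, -4/3, -2/3).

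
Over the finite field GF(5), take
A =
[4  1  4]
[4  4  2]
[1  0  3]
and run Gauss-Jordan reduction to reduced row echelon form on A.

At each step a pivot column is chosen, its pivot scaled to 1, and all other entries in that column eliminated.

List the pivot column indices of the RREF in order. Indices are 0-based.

pivot(0,0)=4: scale R0 → (1, 4, 1)
  clear (1,0): R1 −= (4)R0 → (0, 3, 3)
  clear (2,0): R2 −= (1)R0 → (0, 1, 2)
pivot(1,1)=3: scale R1 → (0, 1, 1)
  clear (0,1): R0 −= (4)R1 → (1, 0, 2)
  clear (2,1): R2 −= (1)R1 → (0, 0, 1)
pivot(2,2)=1: scale R2 → (0, 0, 1)
  clear (0,2): R0 −= (2)R2 → (1, 0, 0)
  clear (1,2): R1 −= (1)R2 → (0, 1, 0)

pivot columns: 0, 1, 2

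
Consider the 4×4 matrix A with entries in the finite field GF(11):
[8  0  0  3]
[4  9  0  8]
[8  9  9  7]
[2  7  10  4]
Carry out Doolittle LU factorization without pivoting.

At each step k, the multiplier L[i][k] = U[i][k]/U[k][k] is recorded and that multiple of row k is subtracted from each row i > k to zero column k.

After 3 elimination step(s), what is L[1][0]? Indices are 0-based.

[col 0] pivot 8
  R1 -= 6*R0 → (0, 9, 0, 1)  (L[1][0] := 6)
  R2 -= 1*R0 → (0, 9, 9, 4)  (L[2][0] := 1)
  R3 -= 3*R0 → (0, 7, 10, 6)  (L[3][0] := 3)
[col 1] pivot 9
  R2 -= 1*R1 → (0, 0, 9, 3)  (L[2][1] := 1)
  R3 -= 2*R1 → (0, 0, 10, 4)  (L[3][1] := 2)
[col 2] pivot 9
  R3 -= 6*R2 → (0, 0, 0, 8)  (L[3][2] := 6)

L[1][0] = 6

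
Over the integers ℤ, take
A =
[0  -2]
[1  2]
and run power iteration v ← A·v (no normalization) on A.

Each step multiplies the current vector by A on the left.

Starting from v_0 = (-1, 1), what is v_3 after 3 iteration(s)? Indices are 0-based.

v_3 = (0, -2)

v_0 = (-1, 1).
v_1 = A·v_0 = (-2, 1).
v_2 = A·v_1 = (-2, 0).
v_3 = A·v_2 = (0, -2).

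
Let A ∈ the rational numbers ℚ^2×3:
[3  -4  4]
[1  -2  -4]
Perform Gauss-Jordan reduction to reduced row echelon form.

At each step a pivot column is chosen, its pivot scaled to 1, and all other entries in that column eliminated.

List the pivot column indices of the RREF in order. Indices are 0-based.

pivot(0,0)=3: scale R0 → (1, -4/3, 4/3)
  clear (1,0): R1 −= (1)R0 → (0, -2/3, -16/3)
pivot(1,1)=-2/3: scale R1 → (0, 1, 8)
  clear (0,1): R0 −= (-4/3)R1 → (1, 0, 12)

pivot columns: 0, 1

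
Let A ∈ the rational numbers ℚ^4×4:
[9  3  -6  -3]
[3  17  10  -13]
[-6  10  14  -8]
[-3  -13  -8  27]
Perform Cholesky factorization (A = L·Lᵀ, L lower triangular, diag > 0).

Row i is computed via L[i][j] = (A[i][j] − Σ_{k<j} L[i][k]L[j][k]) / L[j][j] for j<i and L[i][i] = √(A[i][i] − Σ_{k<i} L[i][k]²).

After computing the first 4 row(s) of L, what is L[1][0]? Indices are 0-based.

Step 1: L[0][0] = √(9) = 3.
  L[1][0] = (3) / L[0][0] = 1.
Step 2: L[1][1] = √(16) = 4.
  L[2][0] = (-6) / L[0][0] = -2.
  L[2][1] = (12) / L[1][1] = 3.
Step 3: L[2][2] = √(1) = 1.
  L[3][0] = (-3) / L[0][0] = -1.
  L[3][1] = (-12) / L[1][1] = -3.
  L[3][2] = (-1) / L[2][2] = -1.
Step 4: L[3][3] = √(16) = 4.

L[1][0] = 1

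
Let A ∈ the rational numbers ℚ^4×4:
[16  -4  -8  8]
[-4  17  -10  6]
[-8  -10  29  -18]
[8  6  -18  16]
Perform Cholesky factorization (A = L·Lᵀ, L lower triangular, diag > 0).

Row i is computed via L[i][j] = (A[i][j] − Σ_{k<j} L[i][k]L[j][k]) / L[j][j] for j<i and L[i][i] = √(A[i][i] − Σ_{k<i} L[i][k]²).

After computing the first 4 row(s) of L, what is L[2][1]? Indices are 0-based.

Step 1: L[0][0] = √(16) = 4.
  L[1][0] = (-4) / L[0][0] = -1.
Step 2: L[1][1] = √(16) = 4.
  L[2][0] = (-8) / L[0][0] = -2.
  L[2][1] = (-12) / L[1][1] = -3.
Step 3: L[2][2] = √(16) = 4.
  L[3][0] = (8) / L[0][0] = 2.
  L[3][1] = (8) / L[1][1] = 2.
  L[3][2] = (-8) / L[2][2] = -2.
Step 4: L[3][3] = √(4) = 2.

L[2][1] = -3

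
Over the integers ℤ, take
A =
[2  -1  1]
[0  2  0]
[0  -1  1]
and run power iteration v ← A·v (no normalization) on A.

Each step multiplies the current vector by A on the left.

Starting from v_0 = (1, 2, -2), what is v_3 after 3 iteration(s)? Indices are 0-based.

v_3 = (-40, 16, -16)

v_0 = (1, 2, -2).
v_1 = A·v_0 = (-2, 4, -4).
v_2 = A·v_1 = (-12, 8, -8).
v_3 = A·v_2 = (-40, 16, -16).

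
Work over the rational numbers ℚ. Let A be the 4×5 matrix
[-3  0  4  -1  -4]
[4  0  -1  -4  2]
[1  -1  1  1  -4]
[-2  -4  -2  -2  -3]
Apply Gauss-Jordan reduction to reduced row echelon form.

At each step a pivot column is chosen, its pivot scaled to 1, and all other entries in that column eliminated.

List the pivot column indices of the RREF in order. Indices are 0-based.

pivot columns: 0, 1, 2, 3

step 1: normalize row 0 (÷-3) = (1, 0, -4/3, 1/3, 4/3)
  row 1: subtract 4×row0 = (0, 0, 13/3, -16/3, -10/3)
  row 2: subtract 1×row0 = (0, -1, 7/3, 2/3, -16/3)
  row 3: subtract -2×row0 = (0, -4, -14/3, -4/3, -1/3)
step 2: exchange rows 1,2
step 2: normalize row 1 (÷-1) = (0, 1, -7/3, -2/3, 16/3)
  row 3: subtract -4×row1 = (0, 0, -14, -4, 21)
step 3: normalize row 2 (÷13/3) = (0, 0, 1, -16/13, -10/13)
  row 0: subtract -4/3×row2 = (1, 0, 0, -17/13, 4/13)
  row 1: subtract -7/3×row2 = (0, 1, 0, -46/13, 46/13)
  row 3: subtract -14×row2 = (0, 0, 0, -276/13, 133/13)
step 4: normalize row 3 (÷-276/13) = (0, 0, 0, 1, -133/276)
  row 0: subtract -17/13×row3 = (1, 0, 0, 0, -89/276)
  row 1: subtract -46/13×row3 = (0, 1, 0, 0, 11/6)
  row 2: subtract -16/13×row3 = (0, 0, 1, 0, -94/69)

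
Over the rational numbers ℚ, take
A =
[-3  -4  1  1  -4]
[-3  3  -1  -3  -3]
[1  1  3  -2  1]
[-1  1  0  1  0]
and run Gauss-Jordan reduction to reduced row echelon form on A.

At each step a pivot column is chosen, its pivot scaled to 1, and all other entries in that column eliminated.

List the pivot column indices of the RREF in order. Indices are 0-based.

step 1: normalize row 0 (÷-3) = (1, 4/3, -1/3, -1/3, 4/3)
  row 1: subtract -3×row0 = (0, 7, -2, -4, 1)
  row 2: subtract 1×row0 = (0, -1/3, 10/3, -5/3, -1/3)
  row 3: subtract -1×row0 = (0, 7/3, -1/3, 2/3, 4/3)
step 2: normalize row 1 (÷7) = (0, 1, -2/7, -4/7, 1/7)
  row 0: subtract 4/3×row1 = (1, 0, 1/21, 3/7, 8/7)
  row 2: subtract -1/3×row1 = (0, 0, 68/21, -13/7, -2/7)
  row 3: subtract 7/3×row1 = (0, 0, 1/3, 2, 1)
step 3: normalize row 2 (÷68/21) = (0, 0, 1, -39/68, -3/34)
  row 0: subtract 1/21×row2 = (1, 0, 0, 31/68, 39/34)
  row 1: subtract -2/7×row2 = (0, 1, 0, -25/34, 2/17)
  row 3: subtract 1/3×row2 = (0, 0, 0, 149/68, 35/34)
step 4: normalize row 3 (÷149/68) = (0, 0, 0, 1, 70/149)
  row 0: subtract 31/68×row3 = (1, 0, 0, 0, 139/149)
  row 1: subtract -25/34×row3 = (0, 1, 0, 0, 69/149)
  row 2: subtract -39/68×row3 = (0, 0, 1, 0, 27/149)

pivot columns: 0, 1, 2, 3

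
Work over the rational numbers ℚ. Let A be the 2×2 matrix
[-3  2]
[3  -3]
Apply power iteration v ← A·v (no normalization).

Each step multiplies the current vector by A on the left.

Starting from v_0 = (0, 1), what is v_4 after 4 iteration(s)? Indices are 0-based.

v_4 = (-360, 441)

v_0 = (0, 1).
v_1 = A·v_0 = (2, -3).
v_2 = A·v_1 = (-12, 15).
v_3 = A·v_2 = (66, -81).
v_4 = A·v_3 = (-360, 441).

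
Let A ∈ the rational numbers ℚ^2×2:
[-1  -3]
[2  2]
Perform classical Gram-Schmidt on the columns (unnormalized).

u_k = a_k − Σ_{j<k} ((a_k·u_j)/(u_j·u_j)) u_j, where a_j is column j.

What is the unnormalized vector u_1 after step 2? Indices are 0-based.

Step 1: u_0 = a_0 = (-1, 2).
Step 2: u_1 = a_1 − (7/5)·u_0 = (-8/5, -4/5).

u_1 = (-8/5, -4/5)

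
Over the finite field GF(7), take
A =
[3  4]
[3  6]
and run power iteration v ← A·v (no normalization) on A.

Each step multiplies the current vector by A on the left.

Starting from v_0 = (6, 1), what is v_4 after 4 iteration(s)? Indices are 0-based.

v_4 = (0, 6)

v_0 = (6, 1).
v_1 = A·v_0 = (1, 3).
v_2 = A·v_1 = (1, 0).
v_3 = A·v_2 = (3, 3).
v_4 = A·v_3 = (0, 6).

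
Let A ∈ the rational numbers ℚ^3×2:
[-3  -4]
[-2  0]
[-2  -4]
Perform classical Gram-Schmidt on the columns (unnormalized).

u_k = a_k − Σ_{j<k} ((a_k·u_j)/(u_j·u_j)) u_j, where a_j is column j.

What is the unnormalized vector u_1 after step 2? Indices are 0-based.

Step 1: u_0 = a_0 = (-3, -2, -2).
Step 2: u_1 = a_1 − (20/17)·u_0 = (-8/17, 40/17, -28/17).

u_1 = (-8/17, 40/17, -28/17)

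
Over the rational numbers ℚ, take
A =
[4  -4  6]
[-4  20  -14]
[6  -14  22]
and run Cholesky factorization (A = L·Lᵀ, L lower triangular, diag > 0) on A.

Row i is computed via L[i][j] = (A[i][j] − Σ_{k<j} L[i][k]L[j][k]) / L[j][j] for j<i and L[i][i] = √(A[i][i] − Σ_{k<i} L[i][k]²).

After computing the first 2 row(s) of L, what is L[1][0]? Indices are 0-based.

L[1][0] = -2

Step 1: L[0][0] = √(4) = 2.
  L[1][0] = (-4) / L[0][0] = -2.
Step 2: L[1][1] = √(16) = 4.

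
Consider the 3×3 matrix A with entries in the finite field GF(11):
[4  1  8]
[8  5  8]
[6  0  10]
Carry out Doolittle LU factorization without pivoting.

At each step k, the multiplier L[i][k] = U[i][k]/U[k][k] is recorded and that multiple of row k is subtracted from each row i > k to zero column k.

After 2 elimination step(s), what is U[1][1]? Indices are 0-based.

U[1][1] = 3

Step 1: pivot at (0,0) is 4.
  row1 ← row1 − (2)·row0  ⇒  L[1][0]=2, U row1=(0, 3, 3)
  row2 ← row2 − (7)·row0  ⇒  L[2][0]=7, U row2=(0, 4, 9)
Step 2: pivot at (1,1) is 3.
  row2 ← row2 − (5)·row1  ⇒  L[2][1]=5, U row2=(0, 0, 5)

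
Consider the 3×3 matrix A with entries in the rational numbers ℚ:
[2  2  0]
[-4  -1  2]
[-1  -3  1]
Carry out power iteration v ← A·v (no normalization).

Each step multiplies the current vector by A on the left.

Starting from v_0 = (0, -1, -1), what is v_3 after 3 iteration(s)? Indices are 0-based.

v_3 = (14, 25, -26)

v_0 = (0, -1, -1).
v_1 = A·v_0 = (-2, -1, 2).
v_2 = A·v_1 = (-6, 13, 7).
v_3 = A·v_2 = (14, 25, -26).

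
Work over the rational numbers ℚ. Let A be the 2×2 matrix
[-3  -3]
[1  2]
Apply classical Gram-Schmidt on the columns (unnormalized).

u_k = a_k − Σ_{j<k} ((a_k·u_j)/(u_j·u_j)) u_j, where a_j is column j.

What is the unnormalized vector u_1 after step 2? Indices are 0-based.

u_1 = (3/10, 9/10)

Step 1: u_0 = a_0 = (-3, 1).
Step 2: u_1 = a_1 − (11/10)·u_0 = (3/10, 9/10).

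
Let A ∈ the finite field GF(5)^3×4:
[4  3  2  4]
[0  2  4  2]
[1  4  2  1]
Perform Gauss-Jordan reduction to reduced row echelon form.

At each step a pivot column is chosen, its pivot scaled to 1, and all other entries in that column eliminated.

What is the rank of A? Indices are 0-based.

step 1: normalize row 0 (÷4) = (1, 2, 3, 1)
  row 2: subtract 1×row0 = (0, 2, 4, 0)
step 2: normalize row 1 (÷2) = (0, 1, 2, 1)
  row 0: subtract 2×row1 = (1, 0, 4, 4)
  row 2: subtract 2×row1 = (0, 0, 0, 3)
skip col 2 (zero from row 2)
step 3: normalize row 2 (÷3) = (0, 0, 0, 1)
  row 0: subtract 4×row2 = (1, 0, 4, 0)
  row 1: subtract 1×row2 = (0, 1, 2, 0)

rank = 3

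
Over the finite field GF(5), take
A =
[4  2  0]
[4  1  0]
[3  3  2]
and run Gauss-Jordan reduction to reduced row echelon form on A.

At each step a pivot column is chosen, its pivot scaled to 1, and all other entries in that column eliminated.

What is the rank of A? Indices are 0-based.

rank = 3

[1] R0 /= 4  ⇒  (1, 3, 0)
     R1 -= 4·R0  ⇒  (0, 4, 0)
     R2 -= 3·R0  ⇒  (0, 4, 2)
[2] R1 /= 4  ⇒  (0, 1, 0)
     R0 -= 3·R1  ⇒  (1, 0, 0)
     R2 -= 4·R1  ⇒  (0, 0, 2)
[3] R2 /= 2  ⇒  (0, 0, 1)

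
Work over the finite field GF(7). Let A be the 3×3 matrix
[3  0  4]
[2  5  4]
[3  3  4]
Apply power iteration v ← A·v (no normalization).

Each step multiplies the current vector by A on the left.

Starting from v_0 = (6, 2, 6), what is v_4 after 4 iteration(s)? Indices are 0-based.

v_4 = (3, 6, 0)

v_0 = (6, 2, 6).
v_1 = A·v_0 = (0, 4, 6).
v_2 = A·v_1 = (3, 2, 1).
v_3 = A·v_2 = (6, 6, 5).
v_4 = A·v_3 = (3, 6, 0).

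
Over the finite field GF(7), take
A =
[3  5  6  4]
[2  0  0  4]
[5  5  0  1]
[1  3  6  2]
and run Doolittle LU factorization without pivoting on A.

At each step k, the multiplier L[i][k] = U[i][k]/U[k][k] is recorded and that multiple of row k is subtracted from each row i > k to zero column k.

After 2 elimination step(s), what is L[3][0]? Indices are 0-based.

L[3][0] = 5

[col 0] pivot 3
  R1 -= 3*R0 → (0, 6, 3, 6)  (L[1][0] := 3)
  R2 -= 4*R0 → (0, 6, 4, 6)  (L[2][0] := 4)
  R3 -= 5*R0 → (0, 6, 4, 3)  (L[3][0] := 5)
[col 1] pivot 6
  R2 -= 1*R1 → (0, 0, 1, 0)  (L[2][1] := 1)
  R3 -= 1*R1 → (0, 0, 1, 4)  (L[3][1] := 1)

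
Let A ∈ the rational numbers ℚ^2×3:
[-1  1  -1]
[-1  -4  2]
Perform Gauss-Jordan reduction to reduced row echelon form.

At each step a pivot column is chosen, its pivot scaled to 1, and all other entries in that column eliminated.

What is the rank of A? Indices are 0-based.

pivot(0,0)=-1: scale R0 → (1, -1, 1)
  clear (1,0): R1 −= (-1)R0 → (0, -5, 3)
pivot(1,1)=-5: scale R1 → (0, 1, -3/5)
  clear (0,1): R0 −= (-1)R1 → (1, 0, 2/5)

rank = 2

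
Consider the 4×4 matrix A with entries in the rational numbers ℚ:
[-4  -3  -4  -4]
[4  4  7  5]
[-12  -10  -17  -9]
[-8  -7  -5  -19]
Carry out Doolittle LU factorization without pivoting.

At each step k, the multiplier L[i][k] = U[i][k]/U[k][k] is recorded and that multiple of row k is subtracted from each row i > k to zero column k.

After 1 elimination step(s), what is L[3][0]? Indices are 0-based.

L[3][0] = 2

[col 0] pivot -4
  R1 -= -1*R0 → (0, 1, 3, 1)  (L[1][0] := -1)
  R2 -= 3*R0 → (0, -1, -5, 3)  (L[2][0] := 3)
  R3 -= 2*R0 → (0, -1, 3, -11)  (L[3][0] := 2)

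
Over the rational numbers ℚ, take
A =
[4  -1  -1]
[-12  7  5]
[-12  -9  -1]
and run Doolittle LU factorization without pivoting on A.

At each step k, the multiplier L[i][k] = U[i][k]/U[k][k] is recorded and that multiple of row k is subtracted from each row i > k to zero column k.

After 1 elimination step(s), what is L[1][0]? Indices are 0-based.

L[1][0] = -3

[col 0] pivot 4
  R1 -= -3*R0 → (0, 4, 2)  (L[1][0] := -3)
  R2 -= -3*R0 → (0, -12, -4)  (L[2][0] := -3)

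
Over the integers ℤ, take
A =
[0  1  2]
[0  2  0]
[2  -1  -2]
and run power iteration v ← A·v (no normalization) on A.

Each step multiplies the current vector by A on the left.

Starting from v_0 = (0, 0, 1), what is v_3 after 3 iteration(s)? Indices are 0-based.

v_3 = (16, 0, -24)

v_0 = (0, 0, 1).
v_1 = A·v_0 = (2, 0, -2).
v_2 = A·v_1 = (-4, 0, 8).
v_3 = A·v_2 = (16, 0, -24).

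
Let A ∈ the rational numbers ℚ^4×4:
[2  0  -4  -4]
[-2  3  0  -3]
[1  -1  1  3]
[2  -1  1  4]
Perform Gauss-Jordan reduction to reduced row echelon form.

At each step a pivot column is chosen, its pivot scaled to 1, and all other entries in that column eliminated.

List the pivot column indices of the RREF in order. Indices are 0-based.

pivot columns: 0, 1, 2, 3

pivot(0,0)=2: scale R0 → (1, 0, -2, -2)
  clear (1,0): R1 −= (-2)R0 → (0, 3, -4, -7)
  clear (2,0): R2 −= (1)R0 → (0, -1, 3, 5)
  clear (3,0): R3 −= (2)R0 → (0, -1, 5, 8)
pivot(1,1)=3: scale R1 → (0, 1, -4/3, -7/3)
  clear (2,1): R2 −= (-1)R1 → (0, 0, 5/3, 8/3)
  clear (3,1): R3 −= (-1)R1 → (0, 0, 11/3, 17/3)
pivot(2,2)=5/3: scale R2 → (0, 0, 1, 8/5)
  clear (0,2): R0 −= (-2)R2 → (1, 0, 0, 6/5)
  clear (1,2): R1 −= (-4/3)R2 → (0, 1, 0, -1/5)
  clear (3,2): R3 −= (11/3)R2 → (0, 0, 0, -1/5)
pivot(3,3)=-1/5: scale R3 → (0, 0, 0, 1)
  clear (0,3): R0 −= (6/5)R3 → (1, 0, 0, 0)
  clear (1,3): R1 −= (-1/5)R3 → (0, 1, 0, 0)
  clear (2,3): R2 −= (8/5)R3 → (0, 0, 1, 0)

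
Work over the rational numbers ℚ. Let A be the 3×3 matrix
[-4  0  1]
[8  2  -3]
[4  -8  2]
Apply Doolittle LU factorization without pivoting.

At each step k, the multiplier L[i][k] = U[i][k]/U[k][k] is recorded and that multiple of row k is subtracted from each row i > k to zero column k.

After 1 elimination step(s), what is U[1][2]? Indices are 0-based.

U[1][2] = -1

Step 1: pivot at (0,0) is -4.
  row1 ← row1 − (-2)·row0  ⇒  L[1][0]=-2, U row1=(0, 2, -1)
  row2 ← row2 − (-1)·row0  ⇒  L[2][0]=-1, U row2=(0, -8, 3)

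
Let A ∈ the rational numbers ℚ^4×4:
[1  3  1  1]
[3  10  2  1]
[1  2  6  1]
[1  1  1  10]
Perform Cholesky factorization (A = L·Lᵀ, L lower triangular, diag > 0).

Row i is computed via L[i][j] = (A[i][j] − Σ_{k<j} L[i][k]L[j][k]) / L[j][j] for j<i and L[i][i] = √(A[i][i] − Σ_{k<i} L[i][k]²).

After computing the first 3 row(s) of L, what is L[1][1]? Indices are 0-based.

L[1][1] = 1

Step 1: L[0][0] = √(1) = 1.
  L[1][0] = (3) / L[0][0] = 3.
Step 2: L[1][1] = √(1) = 1.
  L[2][0] = (1) / L[0][0] = 1.
  L[2][1] = (-1) / L[1][1] = -1.
Step 3: L[2][2] = √(4) = 2.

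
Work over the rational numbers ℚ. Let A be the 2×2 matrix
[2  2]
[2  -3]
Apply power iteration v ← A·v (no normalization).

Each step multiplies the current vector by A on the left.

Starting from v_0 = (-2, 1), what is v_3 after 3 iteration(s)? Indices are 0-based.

v_3 = (-2, -87)

v_0 = (-2, 1).
v_1 = A·v_0 = (-2, -7).
v_2 = A·v_1 = (-18, 17).
v_3 = A·v_2 = (-2, -87).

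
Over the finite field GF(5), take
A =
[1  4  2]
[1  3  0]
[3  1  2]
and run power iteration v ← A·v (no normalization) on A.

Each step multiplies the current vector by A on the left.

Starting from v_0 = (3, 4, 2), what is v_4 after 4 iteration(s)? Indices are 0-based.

v_0 = (3, 4, 2).
v_1 = A·v_0 = (3, 0, 2).
v_2 = A·v_1 = (2, 3, 3).
v_3 = A·v_2 = (0, 1, 0).
v_4 = A·v_3 = (4, 3, 1).

v_4 = (4, 3, 1)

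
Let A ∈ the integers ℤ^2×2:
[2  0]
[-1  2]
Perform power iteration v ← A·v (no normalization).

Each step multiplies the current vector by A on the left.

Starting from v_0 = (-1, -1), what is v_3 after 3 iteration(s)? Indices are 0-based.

v_3 = (-8, 4)

v_0 = (-1, -1).
v_1 = A·v_0 = (-2, -1).
v_2 = A·v_1 = (-4, 0).
v_3 = A·v_2 = (-8, 4).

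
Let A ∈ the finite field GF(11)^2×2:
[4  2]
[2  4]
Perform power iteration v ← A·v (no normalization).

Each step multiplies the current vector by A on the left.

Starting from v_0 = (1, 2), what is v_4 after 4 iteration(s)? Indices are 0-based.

v_4 = (0, 5)

v_0 = (1, 2).
v_1 = A·v_0 = (8, 10).
v_2 = A·v_1 = (8, 1).
v_3 = A·v_2 = (1, 9).
v_4 = A·v_3 = (0, 5).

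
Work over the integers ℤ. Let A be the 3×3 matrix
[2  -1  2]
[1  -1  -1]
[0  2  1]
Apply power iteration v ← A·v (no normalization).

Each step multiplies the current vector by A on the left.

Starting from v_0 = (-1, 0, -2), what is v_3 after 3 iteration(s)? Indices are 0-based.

v_3 = (-29, -12, -10)

v_0 = (-1, 0, -2).
v_1 = A·v_0 = (-6, 1, -2).
v_2 = A·v_1 = (-17, -5, 0).
v_3 = A·v_2 = (-29, -12, -10).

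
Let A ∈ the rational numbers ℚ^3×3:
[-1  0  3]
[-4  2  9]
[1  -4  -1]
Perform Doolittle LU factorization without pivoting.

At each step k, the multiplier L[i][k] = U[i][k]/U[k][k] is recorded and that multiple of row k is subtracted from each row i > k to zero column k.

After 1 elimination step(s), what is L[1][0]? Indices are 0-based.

Step 1: pivot at (0,0) is -1.
  row1 ← row1 − (4)·row0  ⇒  L[1][0]=4, U row1=(0, 2, -3)
  row2 ← row2 − (-1)·row0  ⇒  L[2][0]=-1, U row2=(0, -4, 2)

L[1][0] = 4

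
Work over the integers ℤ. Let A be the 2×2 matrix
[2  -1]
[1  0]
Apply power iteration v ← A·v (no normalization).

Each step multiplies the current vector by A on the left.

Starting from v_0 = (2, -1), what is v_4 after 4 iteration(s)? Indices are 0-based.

v_4 = (14, 11)

v_0 = (2, -1).
v_1 = A·v_0 = (5, 2).
v_2 = A·v_1 = (8, 5).
v_3 = A·v_2 = (11, 8).
v_4 = A·v_3 = (14, 11).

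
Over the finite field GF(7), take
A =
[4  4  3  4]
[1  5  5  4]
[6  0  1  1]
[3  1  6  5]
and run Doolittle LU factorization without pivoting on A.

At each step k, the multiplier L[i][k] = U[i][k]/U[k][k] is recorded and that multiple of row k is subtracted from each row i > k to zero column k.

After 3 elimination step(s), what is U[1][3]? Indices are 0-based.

k=0: U[0][0]=4
  eliminate (1,0): mult=2, new row 1: (0, 4, 6, 3); set L[1][0]=2
  eliminate (2,0): mult=5, new row 2: (0, 1, 0, 2); set L[2][0]=5
  eliminate (3,0): mult=6, new row 3: (0, 5, 2, 2); set L[3][0]=6
k=1: U[1][1]=4
  eliminate (2,1): mult=2, new row 2: (0, 0, 2, 3); set L[2][1]=2
  eliminate (3,1): mult=3, new row 3: (0, 0, 5, 0); set L[3][1]=3
k=2: U[2][2]=2
  eliminate (3,2): mult=6, new row 3: (0, 0, 0, 3); set L[3][2]=6

U[1][3] = 3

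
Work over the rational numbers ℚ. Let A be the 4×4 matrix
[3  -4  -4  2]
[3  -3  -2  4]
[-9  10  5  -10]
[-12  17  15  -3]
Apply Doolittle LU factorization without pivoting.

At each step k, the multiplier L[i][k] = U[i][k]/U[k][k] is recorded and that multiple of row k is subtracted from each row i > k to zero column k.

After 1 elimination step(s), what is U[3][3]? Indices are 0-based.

Step 1: pivot at (0,0) is 3.
  row1 ← row1 − (1)·row0  ⇒  L[1][0]=1, U row1=(0, 1, 2, 2)
  row2 ← row2 − (-3)·row0  ⇒  L[2][0]=-3, U row2=(0, -2, -7, -4)
  row3 ← row3 − (-4)·row0  ⇒  L[3][0]=-4, U row3=(0, 1, -1, 5)

U[3][3] = 5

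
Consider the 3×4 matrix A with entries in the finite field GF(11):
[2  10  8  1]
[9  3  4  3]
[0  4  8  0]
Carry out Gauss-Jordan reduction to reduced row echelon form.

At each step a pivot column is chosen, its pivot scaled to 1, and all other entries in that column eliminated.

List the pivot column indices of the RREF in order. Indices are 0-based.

pivot columns: 0, 1, 2

[1] R0 /= 2  ⇒  (1, 5, 4, 6)
     R1 -= 9·R0  ⇒  (0, 2, 1, 4)
[2] R1 /= 2  ⇒  (0, 1, 6, 2)
     R0 -= 5·R1  ⇒  (1, 0, 7, 7)
     R2 -= 4·R1  ⇒  (0, 0, 6, 3)
[3] R2 /= 6  ⇒  (0, 0, 1, 6)
     R0 -= 7·R2  ⇒  (1, 0, 0, 9)
     R1 -= 6·R2  ⇒  (0, 1, 0, 10)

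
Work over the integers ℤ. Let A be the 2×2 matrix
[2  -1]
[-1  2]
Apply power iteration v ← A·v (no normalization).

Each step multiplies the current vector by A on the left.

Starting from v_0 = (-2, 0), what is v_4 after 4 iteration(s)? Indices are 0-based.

v_4 = (-82, 80)

v_0 = (-2, 0).
v_1 = A·v_0 = (-4, 2).
v_2 = A·v_1 = (-10, 8).
v_3 = A·v_2 = (-28, 26).
v_4 = A·v_3 = (-82, 80).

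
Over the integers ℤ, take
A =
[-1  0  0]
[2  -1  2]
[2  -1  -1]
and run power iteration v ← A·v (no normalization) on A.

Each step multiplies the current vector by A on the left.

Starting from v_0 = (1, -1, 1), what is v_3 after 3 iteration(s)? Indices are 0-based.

v_3 = (-1, -13, 14)

v_0 = (1, -1, 1).
v_1 = A·v_0 = (-1, 5, 2).
v_2 = A·v_1 = (1, -3, -9).
v_3 = A·v_2 = (-1, -13, 14).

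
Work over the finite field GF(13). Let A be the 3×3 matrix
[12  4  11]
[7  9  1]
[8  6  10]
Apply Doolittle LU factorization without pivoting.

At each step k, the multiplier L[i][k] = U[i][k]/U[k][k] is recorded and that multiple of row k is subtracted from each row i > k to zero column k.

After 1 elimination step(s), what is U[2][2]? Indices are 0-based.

[col 0] pivot 12
  R1 -= 6*R0 → (0, 11, 0)  (L[1][0] := 6)
  R2 -= 5*R0 → (0, 12, 7)  (L[2][0] := 5)

U[2][2] = 7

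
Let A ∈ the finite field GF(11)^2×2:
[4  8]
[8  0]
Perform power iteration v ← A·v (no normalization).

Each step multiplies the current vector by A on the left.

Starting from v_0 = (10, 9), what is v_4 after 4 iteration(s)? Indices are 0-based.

v_4 = (3, 2)

v_0 = (10, 9).
v_1 = A·v_0 = (2, 3).
v_2 = A·v_1 = (10, 5).
v_3 = A·v_2 = (3, 3).
v_4 = A·v_3 = (3, 2).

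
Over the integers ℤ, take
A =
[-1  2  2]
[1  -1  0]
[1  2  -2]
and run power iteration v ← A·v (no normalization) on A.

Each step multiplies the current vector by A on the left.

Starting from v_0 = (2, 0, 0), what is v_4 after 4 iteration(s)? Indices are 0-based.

v_0 = (2, 0, 0).
v_1 = A·v_0 = (-2, 2, 2).
v_2 = A·v_1 = (10, -4, -2).
v_3 = A·v_2 = (-22, 14, 6).
v_4 = A·v_3 = (62, -36, -6).

v_4 = (62, -36, -6)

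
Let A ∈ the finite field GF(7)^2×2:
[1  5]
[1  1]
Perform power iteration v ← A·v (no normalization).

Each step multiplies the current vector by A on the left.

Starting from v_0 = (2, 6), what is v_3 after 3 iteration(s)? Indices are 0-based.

v_3 = (6, 0)

v_0 = (2, 6).
v_1 = A·v_0 = (4, 1).
v_2 = A·v_1 = (2, 5).
v_3 = A·v_2 = (6, 0).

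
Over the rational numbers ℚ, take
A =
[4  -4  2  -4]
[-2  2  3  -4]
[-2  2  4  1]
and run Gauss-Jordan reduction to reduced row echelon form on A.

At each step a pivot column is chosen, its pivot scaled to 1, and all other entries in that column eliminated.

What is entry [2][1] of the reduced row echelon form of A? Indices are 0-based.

step 1: normalize row 0 (÷4) = (1, -1, 1/2, -1)
  row 1: subtract -2×row0 = (0, 0, 4, -6)
  row 2: subtract -2×row0 = (0, 0, 5, -1)
skip col 1 (zero from row 1)
step 2: normalize row 1 (÷4) = (0, 0, 1, -3/2)
  row 0: subtract 1/2×row1 = (1, -1, 0, -1/4)
  row 2: subtract 5×row1 = (0, 0, 0, 13/2)
step 3: normalize row 2 (÷13/2) = (0, 0, 0, 1)
  row 0: subtract -1/4×row2 = (1, -1, 0, 0)
  row 1: subtract -3/2×row2 = (0, 0, 1, 0)

M[2][1] = 0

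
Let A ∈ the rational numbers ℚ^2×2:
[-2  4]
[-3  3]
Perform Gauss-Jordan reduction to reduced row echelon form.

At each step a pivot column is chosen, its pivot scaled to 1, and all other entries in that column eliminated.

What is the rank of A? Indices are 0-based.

rank = 2

[1] R0 /= -2  ⇒  (1, -2)
     R1 -= -3·R0  ⇒  (0, -3)
[2] R1 /= -3  ⇒  (0, 1)
     R0 -= -2·R1  ⇒  (1, 0)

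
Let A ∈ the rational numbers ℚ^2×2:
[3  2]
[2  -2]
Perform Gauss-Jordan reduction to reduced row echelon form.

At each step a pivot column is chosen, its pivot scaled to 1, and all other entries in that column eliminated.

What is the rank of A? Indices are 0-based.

step 1: normalize row 0 (÷3) = (1, 2/3)
  row 1: subtract 2×row0 = (0, -10/3)
step 2: normalize row 1 (÷-10/3) = (0, 1)
  row 0: subtract 2/3×row1 = (1, 0)

rank = 2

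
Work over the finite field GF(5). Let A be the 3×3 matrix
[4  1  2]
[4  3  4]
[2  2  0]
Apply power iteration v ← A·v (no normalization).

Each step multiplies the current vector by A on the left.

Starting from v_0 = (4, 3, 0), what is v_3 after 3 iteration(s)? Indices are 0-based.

v_0 = (4, 3, 0).
v_1 = A·v_0 = (4, 0, 4).
v_2 = A·v_1 = (4, 2, 3).
v_3 = A·v_2 = (4, 4, 2).

v_3 = (4, 4, 2)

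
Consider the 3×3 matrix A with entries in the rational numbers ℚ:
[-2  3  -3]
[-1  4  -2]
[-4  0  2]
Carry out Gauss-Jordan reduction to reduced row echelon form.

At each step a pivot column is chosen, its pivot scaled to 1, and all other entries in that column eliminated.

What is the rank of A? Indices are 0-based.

pivot(0,0)=-2: scale R0 → (1, -3/2, 3/2)
  clear (1,0): R1 −= (-1)R0 → (0, 5/2, -1/2)
  clear (2,0): R2 −= (-4)R0 → (0, -6, 8)
pivot(1,1)=5/2: scale R1 → (0, 1, -1/5)
  clear (0,1): R0 −= (-3/2)R1 → (1, 0, 6/5)
  clear (2,1): R2 −= (-6)R1 → (0, 0, 34/5)
pivot(2,2)=34/5: scale R2 → (0, 0, 1)
  clear (0,2): R0 −= (6/5)R2 → (1, 0, 0)
  clear (1,2): R1 −= (-1/5)R2 → (0, 1, 0)

rank = 3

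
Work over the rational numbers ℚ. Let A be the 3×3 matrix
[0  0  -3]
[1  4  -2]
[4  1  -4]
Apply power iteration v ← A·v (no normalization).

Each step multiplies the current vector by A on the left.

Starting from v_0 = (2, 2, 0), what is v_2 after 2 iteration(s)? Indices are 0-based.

v_2 = (-30, 20, -30)

v_0 = (2, 2, 0).
v_1 = A·v_0 = (0, 10, 10).
v_2 = A·v_1 = (-30, 20, -30).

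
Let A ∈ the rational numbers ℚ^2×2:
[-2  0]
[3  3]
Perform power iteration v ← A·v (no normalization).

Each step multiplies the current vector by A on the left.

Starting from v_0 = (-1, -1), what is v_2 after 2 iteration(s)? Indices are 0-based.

v_2 = (-4, -12)

v_0 = (-1, -1).
v_1 = A·v_0 = (2, -6).
v_2 = A·v_1 = (-4, -12).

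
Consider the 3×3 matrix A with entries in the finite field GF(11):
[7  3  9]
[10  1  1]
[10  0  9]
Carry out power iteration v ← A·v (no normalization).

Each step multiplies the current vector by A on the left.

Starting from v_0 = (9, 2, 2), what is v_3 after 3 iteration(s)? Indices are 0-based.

v_0 = (9, 2, 2).
v_1 = A·v_0 = (10, 6, 9).
v_2 = A·v_1 = (4, 5, 5).
v_3 = A·v_2 = (0, 6, 8).

v_3 = (0, 6, 8)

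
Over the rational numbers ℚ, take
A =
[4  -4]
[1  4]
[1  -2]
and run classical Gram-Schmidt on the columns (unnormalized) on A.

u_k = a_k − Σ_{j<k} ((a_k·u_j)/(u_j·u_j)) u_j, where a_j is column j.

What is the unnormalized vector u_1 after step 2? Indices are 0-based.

u_1 = (-8/9, 43/9, -11/9)

Step 1: u_0 = a_0 = (4, 1, 1).
Step 2: u_1 = a_1 − (-7/9)·u_0 = (-8/9, 43/9, -11/9).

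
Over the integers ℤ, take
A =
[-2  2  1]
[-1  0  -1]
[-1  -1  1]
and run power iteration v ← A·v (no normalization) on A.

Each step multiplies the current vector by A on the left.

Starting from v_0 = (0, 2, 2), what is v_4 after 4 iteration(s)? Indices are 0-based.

v_0 = (0, 2, 2).
v_1 = A·v_0 = (6, -2, 0).
v_2 = A·v_1 = (-16, -6, -4).
v_3 = A·v_2 = (16, 20, 18).
v_4 = A·v_3 = (26, -34, -18).

v_4 = (26, -34, -18)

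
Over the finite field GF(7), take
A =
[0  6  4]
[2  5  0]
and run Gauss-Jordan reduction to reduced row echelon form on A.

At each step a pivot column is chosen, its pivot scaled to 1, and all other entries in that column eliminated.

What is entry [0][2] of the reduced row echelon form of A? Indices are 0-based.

[1] R0 <-> R1
[1] R0 /= 2  ⇒  (1, 6, 0)
[2] R1 /= 6  ⇒  (0, 1, 3)
     R0 -= 6·R1  ⇒  (1, 0, 3)

M[0][2] = 3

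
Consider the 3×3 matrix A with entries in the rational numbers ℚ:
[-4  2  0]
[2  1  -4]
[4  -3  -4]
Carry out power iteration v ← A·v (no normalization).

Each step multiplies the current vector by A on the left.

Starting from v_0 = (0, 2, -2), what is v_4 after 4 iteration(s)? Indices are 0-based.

v_4 = (196, -182, -598)

v_0 = (0, 2, -2).
v_1 = A·v_0 = (4, 10, 2).
v_2 = A·v_1 = (4, 10, -22).
v_3 = A·v_2 = (4, 106, 74).
v_4 = A·v_3 = (196, -182, -598).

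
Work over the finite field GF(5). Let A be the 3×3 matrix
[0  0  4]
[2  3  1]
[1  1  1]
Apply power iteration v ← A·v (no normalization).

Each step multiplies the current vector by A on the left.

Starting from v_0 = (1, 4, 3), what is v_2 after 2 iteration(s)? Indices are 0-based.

v_2 = (2, 3, 2)

v_0 = (1, 4, 3).
v_1 = A·v_0 = (2, 2, 3).
v_2 = A·v_1 = (2, 3, 2).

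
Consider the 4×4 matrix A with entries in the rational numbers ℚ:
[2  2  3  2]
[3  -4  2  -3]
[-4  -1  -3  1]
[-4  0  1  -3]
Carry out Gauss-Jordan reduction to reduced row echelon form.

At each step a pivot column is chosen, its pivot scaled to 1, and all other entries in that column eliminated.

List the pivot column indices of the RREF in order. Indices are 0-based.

pivot columns: 0, 1, 2, 3

[1] R0 /= 2  ⇒  (1, 1, 3/2, 1)
     R1 -= 3·R0  ⇒  (0, -7, -5/2, -6)
     R2 -= -4·R0  ⇒  (0, 3, 3, 5)
     R3 -= -4·R0  ⇒  (0, 4, 7, 1)
[2] R1 /= -7  ⇒  (0, 1, 5/14, 6/7)
     R0 -= 1·R1  ⇒  (1, 0, 8/7, 1/7)
     R2 -= 3·R1  ⇒  (0, 0, 27/14, 17/7)
     R3 -= 4·R1  ⇒  (0, 0, 39/7, -17/7)
[3] R2 /= 27/14  ⇒  (0, 0, 1, 34/27)
     R0 -= 8/7·R2  ⇒  (1, 0, 0, -35/27)
     R1 -= 5/14·R2  ⇒  (0, 1, 0, 11/27)
     R3 -= 39/7·R2  ⇒  (0, 0, 0, -85/9)
[4] R3 /= -85/9  ⇒  (0, 0, 0, 1)
     R0 -= -35/27·R3  ⇒  (1, 0, 0, 0)
     R1 -= 11/27·R3  ⇒  (0, 1, 0, 0)
     R2 -= 34/27·R3  ⇒  (0, 0, 1, 0)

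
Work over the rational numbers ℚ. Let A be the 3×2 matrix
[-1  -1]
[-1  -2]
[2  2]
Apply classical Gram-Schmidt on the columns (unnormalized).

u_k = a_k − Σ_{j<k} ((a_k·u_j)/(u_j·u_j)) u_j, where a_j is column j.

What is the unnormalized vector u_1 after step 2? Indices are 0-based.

Step 1: u_0 = a_0 = (-1, -1, 2).
Step 2: u_1 = a_1 − (7/6)·u_0 = (1/6, -5/6, -1/3).

u_1 = (1/6, -5/6, -1/3)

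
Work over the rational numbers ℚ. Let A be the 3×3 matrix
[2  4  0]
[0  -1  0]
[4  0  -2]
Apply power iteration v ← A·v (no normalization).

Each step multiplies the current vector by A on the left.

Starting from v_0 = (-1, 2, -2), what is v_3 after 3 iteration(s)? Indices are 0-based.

v_3 = (16, -2, -32)

v_0 = (-1, 2, -2).
v_1 = A·v_0 = (6, -2, 0).
v_2 = A·v_1 = (4, 2, 24).
v_3 = A·v_2 = (16, -2, -32).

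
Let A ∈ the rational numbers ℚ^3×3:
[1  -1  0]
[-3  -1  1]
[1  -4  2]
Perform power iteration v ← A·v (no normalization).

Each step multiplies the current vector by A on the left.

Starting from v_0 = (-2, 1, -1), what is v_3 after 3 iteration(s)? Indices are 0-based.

v_0 = (-2, 1, -1).
v_1 = A·v_0 = (-3, 4, -8).
v_2 = A·v_1 = (-7, -3, -35).
v_3 = A·v_2 = (-4, -11, -65).

v_3 = (-4, -11, -65)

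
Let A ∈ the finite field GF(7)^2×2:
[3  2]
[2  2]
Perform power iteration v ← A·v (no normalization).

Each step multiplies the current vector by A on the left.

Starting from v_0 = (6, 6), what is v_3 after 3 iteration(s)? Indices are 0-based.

v_0 = (6, 6).
v_1 = A·v_0 = (2, 3).
v_2 = A·v_1 = (5, 3).
v_3 = A·v_2 = (0, 2).

v_3 = (0, 2)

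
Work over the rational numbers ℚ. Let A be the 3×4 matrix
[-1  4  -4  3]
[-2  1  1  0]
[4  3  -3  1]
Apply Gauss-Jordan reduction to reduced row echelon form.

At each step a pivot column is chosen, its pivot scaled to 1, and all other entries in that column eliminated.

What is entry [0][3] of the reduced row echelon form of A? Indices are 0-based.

M[0][3] = -5/19

step 1: normalize row 0 (÷-1) = (1, -4, 4, -3)
  row 1: subtract -2×row0 = (0, -7, 9, -6)
  row 2: subtract 4×row0 = (0, 19, -19, 13)
step 2: normalize row 1 (÷-7) = (0, 1, -9/7, 6/7)
  row 0: subtract -4×row1 = (1, 0, -8/7, 3/7)
  row 2: subtract 19×row1 = (0, 0, 38/7, -23/7)
step 3: normalize row 2 (÷38/7) = (0, 0, 1, -23/38)
  row 0: subtract -8/7×row2 = (1, 0, 0, -5/19)
  row 1: subtract -9/7×row2 = (0, 1, 0, 3/38)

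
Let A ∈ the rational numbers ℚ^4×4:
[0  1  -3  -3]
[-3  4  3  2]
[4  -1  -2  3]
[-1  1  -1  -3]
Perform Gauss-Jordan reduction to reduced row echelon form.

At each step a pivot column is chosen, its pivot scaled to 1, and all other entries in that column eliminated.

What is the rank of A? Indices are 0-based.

pivot(0,0): swap R0↔R1
pivot(0,0)=-3: scale R0 → (1, -4/3, -1, -2/3)
  clear (2,0): R2 −= (4)R0 → (0, 13/3, 2, 17/3)
  clear (3,0): R3 −= (-1)R0 → (0, -1/3, -2, -11/3)
pivot(1,1)=1: scale R1 → (0, 1, -3, -3)
  clear (0,1): R0 −= (-4/3)R1 → (1, 0, -5, -14/3)
  clear (2,1): R2 −= (13/3)R1 → (0, 0, 15, 56/3)
  clear (3,1): R3 −= (-1/3)R1 → (0, 0, -3, -14/3)
pivot(2,2)=15: scale R2 → (0, 0, 1, 56/45)
  clear (0,2): R0 −= (-5)R2 → (1, 0, 0, 14/9)
  clear (1,2): R1 −= (-3)R2 → (0, 1, 0, 11/15)
  clear (3,2): R3 −= (-3)R2 → (0, 0, 0, -14/15)
pivot(3,3)=-14/15: scale R3 → (0, 0, 0, 1)
  clear (0,3): R0 −= (14/9)R3 → (1, 0, 0, 0)
  clear (1,3): R1 −= (11/15)R3 → (0, 1, 0, 0)
  clear (2,3): R2 −= (56/45)R3 → (0, 0, 1, 0)

rank = 4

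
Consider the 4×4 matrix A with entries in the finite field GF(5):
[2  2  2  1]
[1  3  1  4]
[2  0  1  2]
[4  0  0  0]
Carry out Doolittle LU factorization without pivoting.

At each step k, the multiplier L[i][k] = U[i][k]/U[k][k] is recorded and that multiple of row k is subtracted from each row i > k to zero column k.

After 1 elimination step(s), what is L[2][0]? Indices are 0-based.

Step 1: pivot at (0,0) is 2.
  row1 ← row1 − (3)·row0  ⇒  L[1][0]=3, U row1=(0, 2, 0, 1)
  row2 ← row2 − (1)·row0  ⇒  L[2][0]=1, U row2=(0, 3, 4, 1)
  row3 ← row3 − (2)·row0  ⇒  L[3][0]=2, U row3=(0, 1, 1, 3)

L[2][0] = 1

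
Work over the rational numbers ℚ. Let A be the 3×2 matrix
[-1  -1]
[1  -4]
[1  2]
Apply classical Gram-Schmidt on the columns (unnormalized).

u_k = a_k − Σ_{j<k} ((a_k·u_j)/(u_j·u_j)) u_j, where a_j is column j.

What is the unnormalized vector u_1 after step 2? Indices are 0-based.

u_1 = (-4/3, -11/3, 7/3)

Step 1: u_0 = a_0 = (-1, 1, 1).
Step 2: u_1 = a_1 − (-1/3)·u_0 = (-4/3, -11/3, 7/3).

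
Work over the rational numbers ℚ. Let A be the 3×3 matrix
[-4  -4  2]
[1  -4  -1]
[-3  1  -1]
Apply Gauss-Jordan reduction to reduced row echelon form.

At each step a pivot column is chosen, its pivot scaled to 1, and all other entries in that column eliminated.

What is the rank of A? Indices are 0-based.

step 1: normalize row 0 (÷-4) = (1, 1, -1/2)
  row 1: subtract 1×row0 = (0, -5, -1/2)
  row 2: subtract -3×row0 = (0, 4, -5/2)
step 2: normalize row 1 (÷-5) = (0, 1, 1/10)
  row 0: subtract 1×row1 = (1, 0, -3/5)
  row 2: subtract 4×row1 = (0, 0, -29/10)
step 3: normalize row 2 (÷-29/10) = (0, 0, 1)
  row 0: subtract -3/5×row2 = (1, 0, 0)
  row 1: subtract 1/10×row2 = (0, 1, 0)

rank = 3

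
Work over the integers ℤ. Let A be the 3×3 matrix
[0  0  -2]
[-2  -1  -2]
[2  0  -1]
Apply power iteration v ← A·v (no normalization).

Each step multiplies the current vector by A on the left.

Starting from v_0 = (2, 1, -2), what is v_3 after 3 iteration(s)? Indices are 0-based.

v_3 = (-4, 39, -26)

v_0 = (2, 1, -2).
v_1 = A·v_0 = (4, -1, 6).
v_2 = A·v_1 = (-12, -19, 2).
v_3 = A·v_2 = (-4, 39, -26).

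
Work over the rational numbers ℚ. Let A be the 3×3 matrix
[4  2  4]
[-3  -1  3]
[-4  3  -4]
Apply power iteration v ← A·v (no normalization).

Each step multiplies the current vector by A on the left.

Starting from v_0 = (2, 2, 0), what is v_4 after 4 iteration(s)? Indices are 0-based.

v_0 = (2, 2, 0).
v_1 = A·v_0 = (12, -8, -2).
v_2 = A·v_1 = (24, -34, -64).
v_3 = A·v_2 = (-228, -230, 58).
v_4 = A·v_3 = (-1140, 1088, -10).

v_4 = (-1140, 1088, -10)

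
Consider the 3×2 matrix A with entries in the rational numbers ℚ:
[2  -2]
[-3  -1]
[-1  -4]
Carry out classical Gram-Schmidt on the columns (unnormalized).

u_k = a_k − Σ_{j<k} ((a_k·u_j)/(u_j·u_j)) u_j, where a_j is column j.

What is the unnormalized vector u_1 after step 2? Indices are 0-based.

u_1 = (-17/7, -5/14, -53/14)

Step 1: u_0 = a_0 = (2, -3, -1).
Step 2: u_1 = a_1 − (3/14)·u_0 = (-17/7, -5/14, -53/14).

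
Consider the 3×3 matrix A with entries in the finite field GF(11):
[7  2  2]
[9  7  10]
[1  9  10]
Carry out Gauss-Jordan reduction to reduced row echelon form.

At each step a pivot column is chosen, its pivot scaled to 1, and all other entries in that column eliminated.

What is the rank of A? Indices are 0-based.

[1] R0 /= 7  ⇒  (1, 5, 5)
     R1 -= 9·R0  ⇒  (0, 6, 9)
     R2 -= 1·R0  ⇒  (0, 4, 5)
[2] R1 /= 6  ⇒  (0, 1, 7)
     R0 -= 5·R1  ⇒  (1, 0, 3)
     R2 -= 4·R1  ⇒  (0, 0, 10)
[3] R2 /= 10  ⇒  (0, 0, 1)
     R0 -= 3·R2  ⇒  (1, 0, 0)
     R1 -= 7·R2  ⇒  (0, 1, 0)

rank = 3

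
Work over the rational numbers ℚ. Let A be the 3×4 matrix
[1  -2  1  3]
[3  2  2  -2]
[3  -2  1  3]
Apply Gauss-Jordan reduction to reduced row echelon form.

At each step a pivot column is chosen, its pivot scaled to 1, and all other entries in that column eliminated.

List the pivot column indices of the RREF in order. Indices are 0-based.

pivot(0,0)=1: scale R0 → (1, -2, 1, 3)
  clear (1,0): R1 −= (3)R0 → (0, 8, -1, -11)
  clear (2,0): R2 −= (3)R0 → (0, 4, -2, -6)
pivot(1,1)=8: scale R1 → (0, 1, -1/8, -11/8)
  clear (0,1): R0 −= (-2)R1 → (1, 0, 3/4, 1/4)
  clear (2,1): R2 −= (4)R1 → (0, 0, -3/2, -1/2)
pivot(2,2)=-3/2: scale R2 → (0, 0, 1, 1/3)
  clear (0,2): R0 −= (3/4)R2 → (1, 0, 0, 0)
  clear (1,2): R1 −= (-1/8)R2 → (0, 1, 0, -4/3)

pivot columns: 0, 1, 2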